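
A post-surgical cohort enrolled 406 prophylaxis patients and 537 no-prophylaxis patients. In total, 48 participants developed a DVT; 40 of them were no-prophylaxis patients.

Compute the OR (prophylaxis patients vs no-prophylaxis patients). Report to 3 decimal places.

0.250

prophylaxis patients with the outcome: 48 − 40 = 8
prophylaxis patients without the outcome: 406 − 8 = 398
no-prophylaxis patients without the outcome: 537 − 40 = 497
odds, prophylaxis patients = 8/398 = 0.02010
odds, no-prophylaxis patients = 40/497 = 0.08048
OR = 0.02010 / 0.08048 = 0.250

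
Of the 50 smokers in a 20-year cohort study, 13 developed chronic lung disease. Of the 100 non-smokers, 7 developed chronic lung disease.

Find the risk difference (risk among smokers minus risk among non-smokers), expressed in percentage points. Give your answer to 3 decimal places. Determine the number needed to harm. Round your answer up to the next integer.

RD = 19.000; NNH = 6

risk, smokers = 13/50 = 0.2600
risk, non-smokers = 7/100 = 0.0700
risk difference = 0.2600 − 0.0700 = 0.1900 → 19.000 percentage points
absolute risk difference = 0.190000
1 / 0.190000 = 5.263 → round up → 6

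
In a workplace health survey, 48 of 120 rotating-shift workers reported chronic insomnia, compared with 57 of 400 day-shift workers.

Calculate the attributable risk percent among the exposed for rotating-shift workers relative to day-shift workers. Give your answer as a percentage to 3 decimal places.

risk, rotating-shift workers = 48/120 = 0.4000
risk, day-shift workers = 57/400 = 0.1425
AR% = (0.4000 − 0.1425) / 0.4000 = 0.6438 → 64.375%

AR% = 64.375%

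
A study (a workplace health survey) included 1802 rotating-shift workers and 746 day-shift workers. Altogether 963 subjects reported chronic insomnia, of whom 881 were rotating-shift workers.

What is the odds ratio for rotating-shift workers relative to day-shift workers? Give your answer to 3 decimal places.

rotating-shift workers without the outcome: 1802 − 881 = 921
day-shift workers with the outcome: 963 − 881 = 82
day-shift workers without the outcome: 746 − 82 = 664
OR = (881 × 664) / (921 × 82) = 584984/75522 ≈ 7.746

7.746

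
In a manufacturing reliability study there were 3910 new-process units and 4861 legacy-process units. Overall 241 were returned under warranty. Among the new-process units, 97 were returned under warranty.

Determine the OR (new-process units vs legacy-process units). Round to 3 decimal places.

OR ≈ 0.833

new-process units without the outcome: 3910 − 97 = 3813
legacy-process units with the outcome: 241 − 97 = 144
legacy-process units without the outcome: 4861 − 144 = 4717
odds, new-process units = 97/3813 = 0.02544
odds, legacy-process units = 144/4717 = 0.03053
OR = 0.02544 / 0.03053 = 0.833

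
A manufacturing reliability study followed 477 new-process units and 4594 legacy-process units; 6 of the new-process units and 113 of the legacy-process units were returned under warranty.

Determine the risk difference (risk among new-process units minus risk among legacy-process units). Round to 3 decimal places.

RD = -0.012

risk, new-process units = 6/477 = 0.01258
risk, legacy-process units = 113/4594 = 0.02460
risk difference = 0.01258 − 0.02460 = -0.012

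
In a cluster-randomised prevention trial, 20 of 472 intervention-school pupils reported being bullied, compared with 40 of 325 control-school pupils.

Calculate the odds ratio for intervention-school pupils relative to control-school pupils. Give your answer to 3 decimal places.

OR = (20 × 285) / (452 × 40) = 5700/18080 ≈ 0.315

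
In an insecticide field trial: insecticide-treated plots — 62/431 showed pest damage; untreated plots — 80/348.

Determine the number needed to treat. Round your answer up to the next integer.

12

risk, insecticide-treated plots = 62/431 = 0.143852
risk, untreated plots = 80/348 = 0.229885
absolute risk difference = 0.086034
1 / 0.086034 = 11.623 → round up → 12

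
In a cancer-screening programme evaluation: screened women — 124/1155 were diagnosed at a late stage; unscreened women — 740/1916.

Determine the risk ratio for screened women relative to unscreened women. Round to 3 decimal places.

RR ≈ 0.278

risk, screened women = 124/1155 = 0.1074
risk, unscreened women = 740/1916 = 0.3862
RR = 0.1074 / 0.3862 = 0.278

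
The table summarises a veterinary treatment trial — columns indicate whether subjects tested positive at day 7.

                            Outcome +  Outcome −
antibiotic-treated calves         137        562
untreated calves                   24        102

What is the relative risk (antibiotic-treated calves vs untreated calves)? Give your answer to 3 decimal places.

1.029

risk, antibiotic-treated calves = 137/699 = 0.1960
risk, untreated calves = 24/126 = 0.1905
RR = 0.1960 / 0.1905 = 1.029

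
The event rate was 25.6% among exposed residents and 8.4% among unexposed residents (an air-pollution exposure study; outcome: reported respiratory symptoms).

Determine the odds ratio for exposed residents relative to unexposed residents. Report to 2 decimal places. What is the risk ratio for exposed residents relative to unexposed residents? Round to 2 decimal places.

odds, exposed residents = 0.2560/0.7440 = 0.3441
odds, unexposed residents = 0.0840/0.9160 = 0.0917
OR = 0.3441 / 0.0917 = 3.75
RR = 0.2560 / 0.0840 = 3.05

OR = 3.75; RR = 3.05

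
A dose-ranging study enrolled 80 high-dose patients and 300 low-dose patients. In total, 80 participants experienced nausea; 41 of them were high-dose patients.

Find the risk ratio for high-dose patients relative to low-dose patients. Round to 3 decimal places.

RR: 3.942

high-dose patients without the outcome: 80 − 41 = 39
low-dose patients with the outcome: 80 − 41 = 39
low-dose patients without the outcome: 300 − 39 = 261
risk, high-dose patients = 41/80 = 0.5125
risk, low-dose patients = 39/300 = 0.1300
RR = 0.5125 / 0.1300 = 3.942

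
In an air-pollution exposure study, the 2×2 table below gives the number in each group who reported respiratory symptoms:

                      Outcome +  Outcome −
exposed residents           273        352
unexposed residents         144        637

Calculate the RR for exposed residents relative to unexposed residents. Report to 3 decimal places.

2.369

risk, exposed residents = 273/625 = 0.4368
risk, unexposed residents = 144/781 = 0.1844
RR = 0.4368 / 0.1844 = 2.369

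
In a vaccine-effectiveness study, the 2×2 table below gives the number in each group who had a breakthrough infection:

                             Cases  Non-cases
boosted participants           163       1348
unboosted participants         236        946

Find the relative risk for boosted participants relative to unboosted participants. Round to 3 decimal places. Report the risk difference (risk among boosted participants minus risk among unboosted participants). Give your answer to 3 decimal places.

risk, boosted participants = 163/1511 = 0.1079
risk, unboosted participants = 236/1182 = 0.1997
RR = 0.1079 / 0.1997 = 0.540
risk difference = 0.1079 − 0.1997 = -0.092

RR = 0.540; RD = -0.092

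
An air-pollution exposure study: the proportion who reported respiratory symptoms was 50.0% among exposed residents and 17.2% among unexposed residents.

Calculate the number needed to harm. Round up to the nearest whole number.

NNH: 4

absolute risk difference = 0.328000
1 / 0.328000 = 3.049 → round up → 4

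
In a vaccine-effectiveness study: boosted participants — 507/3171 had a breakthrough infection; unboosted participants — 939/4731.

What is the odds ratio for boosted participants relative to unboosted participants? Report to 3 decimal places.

OR = (507 × 3792) / (2664 × 939) = 1922544/2501496 ≈ 0.769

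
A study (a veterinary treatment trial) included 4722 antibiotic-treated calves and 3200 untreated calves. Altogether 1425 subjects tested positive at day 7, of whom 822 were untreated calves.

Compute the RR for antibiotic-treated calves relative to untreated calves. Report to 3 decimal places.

RR: 0.497

antibiotic-treated calves with the outcome: 1425 − 822 = 603
antibiotic-treated calves without the outcome: 4722 − 603 = 4119
untreated calves without the outcome: 3200 − 822 = 2378
risk, antibiotic-treated calves = 603/4722 = 0.1277
risk, untreated calves = 822/3200 = 0.2569
RR = 0.1277 / 0.2569 = 0.497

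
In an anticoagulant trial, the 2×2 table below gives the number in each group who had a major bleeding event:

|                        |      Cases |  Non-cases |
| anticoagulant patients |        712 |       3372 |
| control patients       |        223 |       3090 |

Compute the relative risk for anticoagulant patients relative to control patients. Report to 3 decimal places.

risk, anticoagulant patients = 712/4084 = 0.1743
risk, control patients = 223/3313 = 0.0673
RR = 0.1743 / 0.0673 = 2.590

RR ≈ 2.590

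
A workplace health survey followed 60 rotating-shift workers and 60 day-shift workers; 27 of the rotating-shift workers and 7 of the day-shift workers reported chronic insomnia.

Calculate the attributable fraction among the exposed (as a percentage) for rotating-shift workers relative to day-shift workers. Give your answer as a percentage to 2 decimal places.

74.07%

risk, rotating-shift workers = 27/60 = 0.4500
risk, day-shift workers = 7/60 = 0.1167
AR% = (0.4500 − 0.1167) / 0.4500 = 0.7407 → 74.07%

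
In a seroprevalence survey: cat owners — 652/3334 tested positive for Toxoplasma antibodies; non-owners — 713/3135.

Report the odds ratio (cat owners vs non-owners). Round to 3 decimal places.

OR = (652 × 2422) / (2682 × 713) = 1579144/1912266 ≈ 0.826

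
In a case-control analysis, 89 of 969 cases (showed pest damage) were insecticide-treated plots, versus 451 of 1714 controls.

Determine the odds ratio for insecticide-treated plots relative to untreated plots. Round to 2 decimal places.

OR: 0.28

odds, insecticide-treated plots = 89/451 = 0.1973
odds, untreated plots = 880/1263 = 0.6968
OR = 0.1973 / 0.6968 = 0.28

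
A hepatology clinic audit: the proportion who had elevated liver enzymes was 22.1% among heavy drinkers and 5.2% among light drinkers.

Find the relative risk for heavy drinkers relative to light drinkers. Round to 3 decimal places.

RR = 0.2210 / 0.0520 = 4.250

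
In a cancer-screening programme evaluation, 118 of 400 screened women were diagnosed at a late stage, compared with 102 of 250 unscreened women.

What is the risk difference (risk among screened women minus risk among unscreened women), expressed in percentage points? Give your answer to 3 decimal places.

RD ≈ -11.300

risk, screened women = 118/400 = 0.2950
risk, unscreened women = 102/250 = 0.4080
risk difference = 0.2950 − 0.4080 = -0.1130 → -11.300 percentage points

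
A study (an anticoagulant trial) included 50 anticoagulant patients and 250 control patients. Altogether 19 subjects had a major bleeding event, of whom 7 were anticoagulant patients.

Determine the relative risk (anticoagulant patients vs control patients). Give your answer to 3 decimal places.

RR = 2.917

anticoagulant patients without the outcome: 50 − 7 = 43
control patients with the outcome: 19 − 7 = 12
control patients without the outcome: 250 − 12 = 238
risk, anticoagulant patients = 7/50 = 0.14000
risk, control patients = 12/250 = 0.04800
RR = 0.14000 / 0.04800 = 2.917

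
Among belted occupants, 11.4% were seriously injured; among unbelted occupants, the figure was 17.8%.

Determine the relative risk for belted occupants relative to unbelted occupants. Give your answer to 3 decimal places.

RR = 0.1140 / 0.1780 = 0.640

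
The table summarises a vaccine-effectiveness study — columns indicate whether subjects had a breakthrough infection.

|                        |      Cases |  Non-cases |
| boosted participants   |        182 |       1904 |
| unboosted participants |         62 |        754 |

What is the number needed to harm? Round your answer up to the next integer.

risk, boosted participants = 182/2086 = 0.087248
risk, unboosted participants = 62/816 = 0.075980
absolute risk difference = 0.011268
1 / 0.011268 = 88.747 → round up → 89

NNH ≈ 89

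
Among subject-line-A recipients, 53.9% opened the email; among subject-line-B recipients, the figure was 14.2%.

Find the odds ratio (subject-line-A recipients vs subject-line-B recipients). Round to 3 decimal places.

odds, subject-line-A recipients = 0.5390/0.4610 = 1.1692
odds, subject-line-B recipients = 0.1420/0.8580 = 0.1655
OR = 1.1692 / 0.1655 = 7.065

OR: 7.065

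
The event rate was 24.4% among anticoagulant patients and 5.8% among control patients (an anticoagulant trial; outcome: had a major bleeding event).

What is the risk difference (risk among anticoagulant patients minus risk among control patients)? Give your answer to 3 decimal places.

risk difference = 0.2440 − 0.0580 = 0.186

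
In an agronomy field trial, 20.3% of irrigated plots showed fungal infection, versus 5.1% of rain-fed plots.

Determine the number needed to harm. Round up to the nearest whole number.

NNH: 7

absolute risk difference = 0.152000
1 / 0.152000 = 6.579 → round up → 7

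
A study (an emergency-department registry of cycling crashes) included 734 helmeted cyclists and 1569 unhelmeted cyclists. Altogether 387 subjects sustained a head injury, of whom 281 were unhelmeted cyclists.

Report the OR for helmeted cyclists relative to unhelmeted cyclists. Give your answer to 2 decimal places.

OR: 0.77

helmeted cyclists with the outcome: 387 − 281 = 106
helmeted cyclists without the outcome: 734 − 106 = 628
unhelmeted cyclists without the outcome: 1569 − 281 = 1288
OR = (106 × 1288) / (628 × 281) = 136528/176468 ≈ 0.77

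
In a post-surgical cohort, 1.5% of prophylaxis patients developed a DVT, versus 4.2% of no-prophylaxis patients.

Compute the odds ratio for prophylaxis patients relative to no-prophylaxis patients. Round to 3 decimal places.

OR: 0.347

odds, prophylaxis patients = 0.01500/0.98500 = 0.01523
odds, no-prophylaxis patients = 0.04200/0.95800 = 0.04384
OR = 0.01523 / 0.04384 = 0.347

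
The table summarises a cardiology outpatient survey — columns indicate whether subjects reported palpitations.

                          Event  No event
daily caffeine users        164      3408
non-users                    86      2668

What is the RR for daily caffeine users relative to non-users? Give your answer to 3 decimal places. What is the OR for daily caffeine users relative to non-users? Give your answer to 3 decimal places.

risk, daily caffeine users = 164/3572 = 0.04591
risk, non-users = 86/2754 = 0.03123
RR = 0.04591 / 0.03123 = 1.470
OR = (164 × 2668) / (3408 × 86) = 437552/293088 ≈ 1.493

RR = 1.470; OR = 1.493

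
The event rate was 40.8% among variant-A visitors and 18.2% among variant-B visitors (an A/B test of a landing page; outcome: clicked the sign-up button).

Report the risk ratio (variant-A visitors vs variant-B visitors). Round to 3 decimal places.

RR = 0.4080 / 0.1820 = 2.242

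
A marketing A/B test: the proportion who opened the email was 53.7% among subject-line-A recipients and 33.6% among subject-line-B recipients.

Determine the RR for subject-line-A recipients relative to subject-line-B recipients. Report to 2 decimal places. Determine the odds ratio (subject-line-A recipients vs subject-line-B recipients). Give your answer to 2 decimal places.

RR = 1.60; OR = 2.29

RR = 0.5370 / 0.3360 = 1.60
odds, subject-line-A recipients = 0.5370/0.4630 = 1.1598
odds, subject-line-B recipients = 0.3360/0.6640 = 0.5060
OR = 1.1598 / 0.5060 = 2.29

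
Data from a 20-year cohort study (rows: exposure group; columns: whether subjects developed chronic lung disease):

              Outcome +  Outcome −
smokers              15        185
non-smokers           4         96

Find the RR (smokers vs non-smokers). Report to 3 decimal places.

risk, smokers = 15/200 = 0.07500
risk, non-smokers = 4/100 = 0.04000
RR = 0.07500 / 0.04000 = 1.875

1.875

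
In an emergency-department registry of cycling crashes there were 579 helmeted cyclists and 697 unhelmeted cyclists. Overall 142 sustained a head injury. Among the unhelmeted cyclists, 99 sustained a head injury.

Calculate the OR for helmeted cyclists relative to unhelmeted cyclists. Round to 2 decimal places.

OR = 0.48

helmeted cyclists with the outcome: 142 − 99 = 43
helmeted cyclists without the outcome: 579 − 43 = 536
unhelmeted cyclists without the outcome: 697 − 99 = 598
odds, helmeted cyclists = 43/536 = 0.0802
odds, unhelmeted cyclists = 99/598 = 0.1656
OR = 0.0802 / 0.1656 = 0.48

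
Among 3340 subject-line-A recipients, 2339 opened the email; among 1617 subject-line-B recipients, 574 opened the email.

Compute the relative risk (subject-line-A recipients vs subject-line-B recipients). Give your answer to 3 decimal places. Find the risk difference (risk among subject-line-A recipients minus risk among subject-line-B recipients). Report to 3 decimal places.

risk, subject-line-A recipients = 2339/3340 = 0.7003
risk, subject-line-B recipients = 574/1617 = 0.3550
RR = 0.7003 / 0.3550 = 1.973
risk difference = 0.7003 − 0.3550 = 0.345

RR = 1.973; RD = 0.345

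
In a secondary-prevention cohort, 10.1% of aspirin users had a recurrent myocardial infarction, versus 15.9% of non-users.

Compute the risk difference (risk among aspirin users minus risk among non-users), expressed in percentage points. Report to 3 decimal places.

risk difference = 0.1010 − 0.1590 = -0.0580 → -5.800 percentage points

-5.800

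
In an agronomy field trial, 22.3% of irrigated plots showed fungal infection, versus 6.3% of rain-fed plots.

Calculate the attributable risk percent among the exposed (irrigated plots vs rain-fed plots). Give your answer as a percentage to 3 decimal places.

AR% = (0.2230 − 0.0630) / 0.2230 = 0.7175 → 71.749%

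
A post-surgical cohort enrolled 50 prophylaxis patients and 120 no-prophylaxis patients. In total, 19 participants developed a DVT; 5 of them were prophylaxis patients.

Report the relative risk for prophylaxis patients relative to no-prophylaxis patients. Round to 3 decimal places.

0.857

prophylaxis patients without the outcome: 50 − 5 = 45
no-prophylaxis patients with the outcome: 19 − 5 = 14
no-prophylaxis patients without the outcome: 120 − 14 = 106
risk, prophylaxis patients = 5/50 = 0.1000
risk, no-prophylaxis patients = 14/120 = 0.1167
RR = 0.1000 / 0.1167 = 0.857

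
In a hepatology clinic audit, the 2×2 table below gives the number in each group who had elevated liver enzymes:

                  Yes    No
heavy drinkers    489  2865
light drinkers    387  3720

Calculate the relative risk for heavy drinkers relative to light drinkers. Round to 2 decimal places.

1.55

risk, heavy drinkers = 489/3354 = 0.1458
risk, light drinkers = 387/4107 = 0.0942
RR = 0.1458 / 0.0942 = 1.55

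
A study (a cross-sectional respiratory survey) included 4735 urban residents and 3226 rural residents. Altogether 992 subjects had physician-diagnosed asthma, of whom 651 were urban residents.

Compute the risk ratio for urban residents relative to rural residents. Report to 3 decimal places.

1.301

urban residents without the outcome: 4735 − 651 = 4084
rural residents with the outcome: 992 − 651 = 341
rural residents without the outcome: 3226 − 341 = 2885
risk, urban residents = 651/4735 = 0.1375
risk, rural residents = 341/3226 = 0.1057
RR = 0.1375 / 0.1057 = 1.301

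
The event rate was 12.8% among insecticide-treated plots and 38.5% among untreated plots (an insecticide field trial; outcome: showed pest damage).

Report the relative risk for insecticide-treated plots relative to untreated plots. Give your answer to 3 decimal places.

RR = 0.1280 / 0.3850 = 0.332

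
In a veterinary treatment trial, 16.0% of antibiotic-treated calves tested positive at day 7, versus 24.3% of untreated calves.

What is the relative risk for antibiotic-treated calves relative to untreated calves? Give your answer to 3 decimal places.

RR = 0.1600 / 0.2430 = 0.658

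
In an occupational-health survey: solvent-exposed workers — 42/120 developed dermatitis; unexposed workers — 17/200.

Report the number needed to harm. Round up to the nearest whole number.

risk, solvent-exposed workers = 42/120 = 0.350000
risk, unexposed workers = 17/200 = 0.085000
absolute risk difference = 0.265000
1 / 0.265000 = 3.774 → round up → 4

NNH: 4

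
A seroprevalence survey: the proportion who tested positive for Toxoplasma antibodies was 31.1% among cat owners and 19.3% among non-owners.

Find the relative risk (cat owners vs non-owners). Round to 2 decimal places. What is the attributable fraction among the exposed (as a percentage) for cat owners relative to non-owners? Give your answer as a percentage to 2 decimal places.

RR = 0.3110 / 0.1930 = 1.61
AR% = (0.3110 − 0.1930) / 0.3110 = 0.3794 → 37.94%

RR = 1.61; AR% = 37.94%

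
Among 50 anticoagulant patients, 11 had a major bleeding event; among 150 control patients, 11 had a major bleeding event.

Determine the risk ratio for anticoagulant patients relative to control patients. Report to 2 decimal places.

risk, anticoagulant patients = 11/50 = 0.2200
risk, control patients = 11/150 = 0.0733
RR = 0.2200 / 0.0733 = 3.00

RR = 3.00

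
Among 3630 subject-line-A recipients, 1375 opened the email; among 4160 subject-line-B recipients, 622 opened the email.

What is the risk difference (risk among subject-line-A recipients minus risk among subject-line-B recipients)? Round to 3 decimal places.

risk, subject-line-A recipients = 1375/3630 = 0.3788
risk, subject-line-B recipients = 622/4160 = 0.1495
risk difference = 0.3788 − 0.1495 = 0.229

0.229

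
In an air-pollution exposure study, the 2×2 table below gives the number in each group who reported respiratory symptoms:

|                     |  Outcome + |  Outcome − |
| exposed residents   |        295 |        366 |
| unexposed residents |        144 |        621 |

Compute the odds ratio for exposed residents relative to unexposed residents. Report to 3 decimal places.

OR = (295 × 621) / (366 × 144) = 183195/52704 ≈ 3.476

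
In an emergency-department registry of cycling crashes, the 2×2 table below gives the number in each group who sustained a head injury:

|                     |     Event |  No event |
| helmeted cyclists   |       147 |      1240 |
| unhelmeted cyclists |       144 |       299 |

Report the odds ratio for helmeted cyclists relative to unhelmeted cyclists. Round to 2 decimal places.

OR = (147 × 299) / (1240 × 144) = 43953/178560 ≈ 0.25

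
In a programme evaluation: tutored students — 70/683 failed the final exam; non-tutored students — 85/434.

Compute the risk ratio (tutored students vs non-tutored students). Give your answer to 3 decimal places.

risk, tutored students = 70/683 = 0.1025
risk, non-tutored students = 85/434 = 0.1959
RR = 0.1025 / 0.1959 = 0.523

RR: 0.523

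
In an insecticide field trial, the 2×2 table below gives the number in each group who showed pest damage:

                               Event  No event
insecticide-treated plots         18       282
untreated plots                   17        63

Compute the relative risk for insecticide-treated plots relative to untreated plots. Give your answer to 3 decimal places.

risk, insecticide-treated plots = 18/300 = 0.0600
risk, untreated plots = 17/80 = 0.2125
RR = 0.0600 / 0.2125 = 0.282

RR = 0.282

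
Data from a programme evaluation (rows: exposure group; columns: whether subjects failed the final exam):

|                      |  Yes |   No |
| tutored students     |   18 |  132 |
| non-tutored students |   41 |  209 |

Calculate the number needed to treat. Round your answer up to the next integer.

risk, tutored students = 18/150 = 0.120000
risk, non-tutored students = 41/250 = 0.164000
absolute risk difference = 0.044000
1 / 0.044000 = 22.727 → round up → 23

23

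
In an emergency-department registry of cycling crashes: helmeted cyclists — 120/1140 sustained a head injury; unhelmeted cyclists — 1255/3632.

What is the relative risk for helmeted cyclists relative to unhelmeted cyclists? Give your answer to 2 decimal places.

RR: 0.30

risk, helmeted cyclists = 120/1140 = 0.1053
risk, unhelmeted cyclists = 1255/3632 = 0.3455
RR = 0.1053 / 0.3455 = 0.30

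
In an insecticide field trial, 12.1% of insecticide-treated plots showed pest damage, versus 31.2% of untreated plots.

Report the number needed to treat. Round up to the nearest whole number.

absolute risk difference = 0.191000
1 / 0.191000 = 5.236 → round up → 6

6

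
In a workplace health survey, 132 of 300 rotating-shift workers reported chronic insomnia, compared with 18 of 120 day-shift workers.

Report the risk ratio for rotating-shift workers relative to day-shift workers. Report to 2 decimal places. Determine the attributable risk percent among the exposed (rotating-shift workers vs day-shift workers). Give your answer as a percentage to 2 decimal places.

RR = 2.93; AR% = 65.91%

risk, rotating-shift workers = 132/300 = 0.4400
risk, day-shift workers = 18/120 = 0.1500
RR = 0.4400 / 0.1500 = 2.93
AR% = (0.4400 − 0.1500) / 0.4400 = 0.6591 → 65.91%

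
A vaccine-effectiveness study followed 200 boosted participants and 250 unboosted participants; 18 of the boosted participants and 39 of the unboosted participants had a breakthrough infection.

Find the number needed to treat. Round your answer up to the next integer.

NNT = 16

risk, boosted participants = 18/200 = 0.090000
risk, unboosted participants = 39/250 = 0.156000
absolute risk difference = 0.066000
1 / 0.066000 = 15.152 → round up → 16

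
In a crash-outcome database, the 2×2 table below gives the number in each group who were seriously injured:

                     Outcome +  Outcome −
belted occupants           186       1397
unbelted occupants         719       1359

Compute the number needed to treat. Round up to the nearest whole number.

NNT ≈ 5

risk, belted occupants = 186/1583 = 0.117498
risk, unbelted occupants = 719/2078 = 0.346006
absolute risk difference = 0.228507
1 / 0.228507 = 4.376 → round up → 5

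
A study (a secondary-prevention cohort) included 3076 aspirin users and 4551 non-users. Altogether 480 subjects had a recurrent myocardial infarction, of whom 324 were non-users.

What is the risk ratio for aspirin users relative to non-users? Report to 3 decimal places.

aspirin users with the outcome: 480 − 324 = 156
aspirin users without the outcome: 3076 − 156 = 2920
non-users without the outcome: 4551 − 324 = 4227
risk, aspirin users = 156/3076 = 0.0507
risk, non-users = 324/4551 = 0.0712
RR = 0.0507 / 0.0712 = 0.712

0.712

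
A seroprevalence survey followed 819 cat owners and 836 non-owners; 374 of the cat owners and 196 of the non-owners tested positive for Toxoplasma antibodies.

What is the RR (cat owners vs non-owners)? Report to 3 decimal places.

risk, cat owners = 374/819 = 0.4567
risk, non-owners = 196/836 = 0.2344
RR = 0.4567 / 0.2344 = 1.948

RR ≈ 1.948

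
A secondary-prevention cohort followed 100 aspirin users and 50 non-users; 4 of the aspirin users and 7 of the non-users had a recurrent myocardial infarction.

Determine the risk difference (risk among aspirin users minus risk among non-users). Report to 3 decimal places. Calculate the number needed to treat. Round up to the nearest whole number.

RD = -0.100; NNT = 10

risk, aspirin users = 4/100 = 0.04000
risk, non-users = 7/50 = 0.14000
risk difference = 0.04000 − 0.14000 = -0.100
absolute risk difference = 0.100000
1 / 0.100000 = 10.000 → round up → 10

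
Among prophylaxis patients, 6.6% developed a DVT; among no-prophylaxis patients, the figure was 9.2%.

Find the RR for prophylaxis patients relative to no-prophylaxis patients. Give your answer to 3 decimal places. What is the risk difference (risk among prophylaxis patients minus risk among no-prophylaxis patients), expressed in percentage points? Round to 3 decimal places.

RR = 0.717; RD = -2.600

RR = 0.0660 / 0.0920 = 0.717
risk difference = 0.0660 − 0.0920 = -0.0260 → -2.600 percentage points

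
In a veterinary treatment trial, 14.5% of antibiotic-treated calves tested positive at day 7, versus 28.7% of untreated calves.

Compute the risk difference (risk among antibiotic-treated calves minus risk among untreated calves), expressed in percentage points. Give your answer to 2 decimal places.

RD ≈ -14.20

risk difference = 0.1450 − 0.2870 = -0.1420 → -14.20 percentage points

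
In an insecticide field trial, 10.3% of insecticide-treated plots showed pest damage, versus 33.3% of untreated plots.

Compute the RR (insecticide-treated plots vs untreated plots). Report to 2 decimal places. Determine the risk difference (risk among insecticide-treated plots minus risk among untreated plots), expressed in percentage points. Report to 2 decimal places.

RR = 0.31; RD = -23.00

RR = 0.1030 / 0.3330 = 0.31
risk difference = 0.1030 − 0.3330 = -0.2300 → -23.00 percentage points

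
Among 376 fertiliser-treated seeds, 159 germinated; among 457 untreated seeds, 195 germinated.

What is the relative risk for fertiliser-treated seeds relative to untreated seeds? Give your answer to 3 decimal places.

risk, fertiliser-treated seeds = 159/376 = 0.4229
risk, untreated seeds = 195/457 = 0.4267
RR = 0.4229 / 0.4267 = 0.991

RR = 0.991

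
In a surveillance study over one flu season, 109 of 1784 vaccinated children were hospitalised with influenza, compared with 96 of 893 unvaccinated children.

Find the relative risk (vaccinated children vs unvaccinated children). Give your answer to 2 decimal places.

risk, vaccinated children = 109/1784 = 0.0611
risk, unvaccinated children = 96/893 = 0.1075
RR = 0.0611 / 0.1075 = 0.57

0.57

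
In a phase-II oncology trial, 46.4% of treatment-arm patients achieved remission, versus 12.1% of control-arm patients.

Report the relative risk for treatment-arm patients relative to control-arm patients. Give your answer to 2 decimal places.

RR = 0.4640 / 0.1210 = 3.83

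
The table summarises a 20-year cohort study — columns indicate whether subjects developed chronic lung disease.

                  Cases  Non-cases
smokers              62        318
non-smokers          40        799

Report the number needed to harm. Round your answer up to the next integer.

9

risk, smokers = 62/380 = 0.163158
risk, non-smokers = 40/839 = 0.047676
absolute risk difference = 0.115482
1 / 0.115482 = 8.659 → round up → 9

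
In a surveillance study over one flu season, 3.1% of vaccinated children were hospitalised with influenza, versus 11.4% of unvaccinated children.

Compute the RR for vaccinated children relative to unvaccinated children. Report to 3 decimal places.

RR = 0.03100 / 0.11400 = 0.272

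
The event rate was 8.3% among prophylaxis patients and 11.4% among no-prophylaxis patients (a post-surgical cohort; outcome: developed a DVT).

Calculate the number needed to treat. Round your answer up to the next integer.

33

absolute risk difference = 0.031000
1 / 0.031000 = 32.258 → round up → 33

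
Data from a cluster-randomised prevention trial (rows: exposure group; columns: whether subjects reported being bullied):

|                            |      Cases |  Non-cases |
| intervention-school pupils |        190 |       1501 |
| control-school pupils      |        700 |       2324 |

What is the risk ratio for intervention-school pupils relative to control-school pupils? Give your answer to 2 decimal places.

RR = 0.49

risk, intervention-school pupils = 190/1691 = 0.1124
risk, control-school pupils = 700/3024 = 0.2315
RR = 0.1124 / 0.2315 = 0.49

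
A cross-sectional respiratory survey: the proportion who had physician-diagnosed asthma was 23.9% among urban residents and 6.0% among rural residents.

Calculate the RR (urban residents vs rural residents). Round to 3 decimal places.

RR = 0.2390 / 0.0600 = 3.983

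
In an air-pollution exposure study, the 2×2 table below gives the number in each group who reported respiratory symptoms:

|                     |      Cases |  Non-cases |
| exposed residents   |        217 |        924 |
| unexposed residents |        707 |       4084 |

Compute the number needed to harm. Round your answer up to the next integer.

NNH ≈ 24

risk, exposed residents = 217/1141 = 0.190184
risk, unexposed residents = 707/4791 = 0.147568
absolute risk difference = 0.042616
1 / 0.042616 = 23.465 → round up → 24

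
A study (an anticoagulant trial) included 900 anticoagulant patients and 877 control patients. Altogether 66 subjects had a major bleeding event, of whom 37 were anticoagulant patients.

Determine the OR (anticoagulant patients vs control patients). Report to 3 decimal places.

anticoagulant patients without the outcome: 900 − 37 = 863
control patients with the outcome: 66 − 37 = 29
control patients without the outcome: 877 − 29 = 848
OR = (37 × 848) / (863 × 29) = 31376/25027 ≈ 1.254

1.254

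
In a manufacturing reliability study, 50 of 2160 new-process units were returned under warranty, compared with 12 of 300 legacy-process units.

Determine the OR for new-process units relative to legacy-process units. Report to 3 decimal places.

odds, new-process units = 50/2110 = 0.02370
odds, legacy-process units = 12/288 = 0.04167
OR = 0.02370 / 0.04167 = 0.569

0.569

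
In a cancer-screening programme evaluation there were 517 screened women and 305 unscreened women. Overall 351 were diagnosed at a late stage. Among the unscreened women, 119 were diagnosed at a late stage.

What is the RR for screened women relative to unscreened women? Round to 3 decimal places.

screened women with the outcome: 351 − 119 = 232
screened women without the outcome: 517 − 232 = 285
unscreened women without the outcome: 305 − 119 = 186
risk, screened women = 232/517 = 0.4487
risk, unscreened women = 119/305 = 0.3902
RR = 0.4487 / 0.3902 = 1.150

RR ≈ 1.150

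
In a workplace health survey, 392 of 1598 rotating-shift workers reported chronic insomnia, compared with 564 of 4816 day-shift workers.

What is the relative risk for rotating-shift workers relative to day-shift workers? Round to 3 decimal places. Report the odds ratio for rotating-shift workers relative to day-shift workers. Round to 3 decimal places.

risk, rotating-shift workers = 392/1598 = 0.2453
risk, day-shift workers = 564/4816 = 0.1171
RR = 0.2453 / 0.1171 = 2.095
OR = (392 × 4252) / (1206 × 564) = 1666784/680184 ≈ 2.450

RR = 2.095; OR = 2.450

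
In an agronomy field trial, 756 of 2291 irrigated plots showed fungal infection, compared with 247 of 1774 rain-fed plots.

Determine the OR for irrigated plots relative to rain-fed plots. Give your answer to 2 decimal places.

OR = (756 × 1527) / (1535 × 247) = 1154412/379145 ≈ 3.04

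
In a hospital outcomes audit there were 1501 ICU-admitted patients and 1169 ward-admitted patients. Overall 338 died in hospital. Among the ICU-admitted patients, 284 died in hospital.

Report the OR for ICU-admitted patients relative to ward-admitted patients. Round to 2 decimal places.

4.82

ICU-admitted patients without the outcome: 1501 − 284 = 1217
ward-admitted patients with the outcome: 338 − 284 = 54
ward-admitted patients without the outcome: 1169 − 54 = 1115
OR = (284 × 1115) / (1217 × 54) = 316660/65718 ≈ 4.82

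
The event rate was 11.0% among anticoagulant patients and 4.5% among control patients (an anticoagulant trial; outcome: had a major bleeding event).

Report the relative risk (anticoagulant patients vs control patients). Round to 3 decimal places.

RR = 0.11000 / 0.04500 = 2.444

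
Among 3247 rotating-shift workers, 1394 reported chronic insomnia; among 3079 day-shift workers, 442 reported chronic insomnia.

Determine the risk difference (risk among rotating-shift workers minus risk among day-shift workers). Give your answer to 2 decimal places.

0.29

risk, rotating-shift workers = 1394/3247 = 0.4293
risk, day-shift workers = 442/3079 = 0.1436
risk difference = 0.4293 − 0.1436 = 0.29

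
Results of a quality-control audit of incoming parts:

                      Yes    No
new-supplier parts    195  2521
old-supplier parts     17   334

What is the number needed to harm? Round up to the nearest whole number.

risk, new-supplier parts = 195/2716 = 0.071797
risk, old-supplier parts = 17/351 = 0.048433
absolute risk difference = 0.023364
1 / 0.023364 = 42.801 → round up → 43

43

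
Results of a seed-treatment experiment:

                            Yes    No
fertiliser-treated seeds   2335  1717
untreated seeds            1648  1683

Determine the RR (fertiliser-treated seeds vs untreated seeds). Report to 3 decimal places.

RR ≈ 1.165

risk, fertiliser-treated seeds = 2335/4052 = 0.5763
risk, untreated seeds = 1648/3331 = 0.4947
RR = 0.5763 / 0.4947 = 1.165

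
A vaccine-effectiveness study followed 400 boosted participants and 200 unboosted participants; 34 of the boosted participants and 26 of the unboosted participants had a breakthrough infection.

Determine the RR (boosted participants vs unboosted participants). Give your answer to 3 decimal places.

risk, boosted participants = 34/400 = 0.0850
risk, unboosted participants = 26/200 = 0.1300
RR = 0.0850 / 0.1300 = 0.654

RR = 0.654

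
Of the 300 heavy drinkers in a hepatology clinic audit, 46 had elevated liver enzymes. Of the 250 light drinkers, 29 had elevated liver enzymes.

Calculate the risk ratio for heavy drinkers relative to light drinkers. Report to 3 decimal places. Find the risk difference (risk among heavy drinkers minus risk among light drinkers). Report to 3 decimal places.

risk, heavy drinkers = 46/300 = 0.1533
risk, light drinkers = 29/250 = 0.1160
RR = 0.1533 / 0.1160 = 1.322
risk difference = 0.1533 − 0.1160 = 0.037

RR = 1.322; RD = 0.037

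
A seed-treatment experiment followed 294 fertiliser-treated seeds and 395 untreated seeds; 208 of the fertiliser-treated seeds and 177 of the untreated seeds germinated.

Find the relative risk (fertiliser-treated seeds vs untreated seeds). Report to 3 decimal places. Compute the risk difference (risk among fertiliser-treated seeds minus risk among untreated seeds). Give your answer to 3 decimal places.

risk, fertiliser-treated seeds = 208/294 = 0.7075
risk, untreated seeds = 177/395 = 0.4481
RR = 0.7075 / 0.4481 = 1.579
risk difference = 0.7075 − 0.4481 = 0.259

RR = 1.579; RD = 0.259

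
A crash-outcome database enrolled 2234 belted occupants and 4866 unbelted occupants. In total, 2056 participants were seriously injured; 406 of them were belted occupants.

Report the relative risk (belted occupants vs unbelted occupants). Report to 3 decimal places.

RR ≈ 0.536

belted occupants without the outcome: 2234 − 406 = 1828
unbelted occupants with the outcome: 2056 − 406 = 1650
unbelted occupants without the outcome: 4866 − 1650 = 3216
risk, belted occupants = 406/2234 = 0.1817
risk, unbelted occupants = 1650/4866 = 0.3391
RR = 0.1817 / 0.3391 = 0.536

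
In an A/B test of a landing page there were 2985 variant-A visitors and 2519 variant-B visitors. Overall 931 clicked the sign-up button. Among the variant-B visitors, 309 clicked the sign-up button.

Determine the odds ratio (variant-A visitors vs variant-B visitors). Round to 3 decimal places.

OR ≈ 1.883

variant-A visitors with the outcome: 931 − 309 = 622
variant-A visitors without the outcome: 2985 − 622 = 2363
variant-B visitors without the outcome: 2519 − 309 = 2210
OR = (622 × 2210) / (2363 × 309) = 1374620/730167 ≈ 1.883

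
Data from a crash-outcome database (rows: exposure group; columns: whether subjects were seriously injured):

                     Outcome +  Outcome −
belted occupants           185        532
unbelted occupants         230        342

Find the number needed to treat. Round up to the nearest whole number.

NNT: 7

risk, belted occupants = 185/717 = 0.258020
risk, unbelted occupants = 230/572 = 0.402098
absolute risk difference = 0.144078
1 / 0.144078 = 6.941 → round up → 7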